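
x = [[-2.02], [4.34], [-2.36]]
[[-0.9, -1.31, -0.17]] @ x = [[-3.47]]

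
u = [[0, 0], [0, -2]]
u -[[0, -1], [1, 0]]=[[0, 1], [-1, -2]]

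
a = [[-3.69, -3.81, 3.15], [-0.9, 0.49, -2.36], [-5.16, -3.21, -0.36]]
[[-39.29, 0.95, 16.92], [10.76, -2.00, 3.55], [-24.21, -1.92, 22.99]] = a@[[1.38, 2.59, -1.35],  [5.76, -3.47, -4.77],  [-3.89, -0.86, -1.98]]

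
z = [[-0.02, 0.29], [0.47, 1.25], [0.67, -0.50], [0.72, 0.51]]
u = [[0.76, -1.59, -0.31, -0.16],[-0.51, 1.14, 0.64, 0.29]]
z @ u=[[-0.16,  0.36,  0.19,  0.09], [-0.28,  0.68,  0.65,  0.29], [0.76,  -1.64,  -0.53,  -0.25], [0.29,  -0.56,  0.1,  0.03]]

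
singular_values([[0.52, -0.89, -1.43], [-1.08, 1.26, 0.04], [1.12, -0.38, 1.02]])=[2.22, 1.81, 0.27]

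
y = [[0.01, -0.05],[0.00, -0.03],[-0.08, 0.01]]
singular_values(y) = [0.08, 0.05]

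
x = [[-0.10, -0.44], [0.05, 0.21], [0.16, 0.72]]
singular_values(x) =[0.89, 0.0]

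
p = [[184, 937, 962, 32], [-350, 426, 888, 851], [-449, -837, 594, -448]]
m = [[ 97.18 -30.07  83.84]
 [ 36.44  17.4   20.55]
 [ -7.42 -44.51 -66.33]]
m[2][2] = -66.33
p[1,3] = 851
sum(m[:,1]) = -57.18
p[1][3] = 851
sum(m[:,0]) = 126.2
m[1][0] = 36.44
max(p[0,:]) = 962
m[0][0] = 97.18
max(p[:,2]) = 962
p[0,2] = 962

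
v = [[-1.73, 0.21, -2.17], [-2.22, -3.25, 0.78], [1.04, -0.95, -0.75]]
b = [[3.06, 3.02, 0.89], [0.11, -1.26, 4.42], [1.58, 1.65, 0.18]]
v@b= [[-8.7, -9.07, -1.00], [-5.92, -1.32, -16.20], [1.89, 3.1, -3.41]]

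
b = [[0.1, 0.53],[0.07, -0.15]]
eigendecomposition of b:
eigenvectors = [[0.98, -0.83], [0.19, 0.56]]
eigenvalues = [0.2, -0.25]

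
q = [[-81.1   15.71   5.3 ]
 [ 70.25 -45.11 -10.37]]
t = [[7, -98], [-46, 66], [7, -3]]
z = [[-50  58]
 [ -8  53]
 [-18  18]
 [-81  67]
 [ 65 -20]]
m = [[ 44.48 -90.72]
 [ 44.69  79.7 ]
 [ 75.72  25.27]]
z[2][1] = 18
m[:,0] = [44.48, 44.69, 75.72]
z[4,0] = 65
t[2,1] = -3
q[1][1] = -45.11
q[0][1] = 15.71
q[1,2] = -10.37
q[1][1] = -45.11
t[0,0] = 7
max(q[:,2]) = 5.3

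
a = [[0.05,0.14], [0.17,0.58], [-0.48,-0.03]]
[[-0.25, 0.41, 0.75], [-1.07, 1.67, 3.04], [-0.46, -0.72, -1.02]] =a@[[1.10, 1.34, 1.83], [-2.17, 2.48, 4.71]]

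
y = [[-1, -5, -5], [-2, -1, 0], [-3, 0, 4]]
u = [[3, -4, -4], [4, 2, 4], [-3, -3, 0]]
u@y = [[17, -11, -31], [-20, -22, -4], [9, 18, 15]]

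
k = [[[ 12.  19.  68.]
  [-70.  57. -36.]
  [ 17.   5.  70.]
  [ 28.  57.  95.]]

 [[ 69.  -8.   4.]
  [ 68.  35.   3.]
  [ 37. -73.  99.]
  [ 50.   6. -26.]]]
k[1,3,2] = -26.0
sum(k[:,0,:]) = 164.0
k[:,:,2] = [[68.0, -36.0, 70.0, 95.0], [4.0, 3.0, 99.0, -26.0]]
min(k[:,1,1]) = 35.0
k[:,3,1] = [57.0, 6.0]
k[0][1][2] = -36.0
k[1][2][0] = 37.0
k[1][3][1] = 6.0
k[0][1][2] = -36.0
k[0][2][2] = 70.0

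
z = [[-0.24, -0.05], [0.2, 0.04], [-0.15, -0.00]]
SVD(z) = [[-0.70, 0.35], [0.58, -0.23], [-0.42, -0.91]] @ diag([0.3513565804147004, 0.02735970393275721]) @ [[0.99,0.17], [0.17,-0.99]]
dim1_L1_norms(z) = [0.29, 0.24, 0.15]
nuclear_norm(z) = 0.38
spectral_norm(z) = 0.35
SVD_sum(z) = [[-0.24, -0.04], [0.20, 0.03], [-0.15, -0.02]] + [[0.0,-0.01], [-0.0,0.01], [-0.0,0.02]]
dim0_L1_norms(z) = [0.59, 0.09]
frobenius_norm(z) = 0.35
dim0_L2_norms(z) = [0.35, 0.06]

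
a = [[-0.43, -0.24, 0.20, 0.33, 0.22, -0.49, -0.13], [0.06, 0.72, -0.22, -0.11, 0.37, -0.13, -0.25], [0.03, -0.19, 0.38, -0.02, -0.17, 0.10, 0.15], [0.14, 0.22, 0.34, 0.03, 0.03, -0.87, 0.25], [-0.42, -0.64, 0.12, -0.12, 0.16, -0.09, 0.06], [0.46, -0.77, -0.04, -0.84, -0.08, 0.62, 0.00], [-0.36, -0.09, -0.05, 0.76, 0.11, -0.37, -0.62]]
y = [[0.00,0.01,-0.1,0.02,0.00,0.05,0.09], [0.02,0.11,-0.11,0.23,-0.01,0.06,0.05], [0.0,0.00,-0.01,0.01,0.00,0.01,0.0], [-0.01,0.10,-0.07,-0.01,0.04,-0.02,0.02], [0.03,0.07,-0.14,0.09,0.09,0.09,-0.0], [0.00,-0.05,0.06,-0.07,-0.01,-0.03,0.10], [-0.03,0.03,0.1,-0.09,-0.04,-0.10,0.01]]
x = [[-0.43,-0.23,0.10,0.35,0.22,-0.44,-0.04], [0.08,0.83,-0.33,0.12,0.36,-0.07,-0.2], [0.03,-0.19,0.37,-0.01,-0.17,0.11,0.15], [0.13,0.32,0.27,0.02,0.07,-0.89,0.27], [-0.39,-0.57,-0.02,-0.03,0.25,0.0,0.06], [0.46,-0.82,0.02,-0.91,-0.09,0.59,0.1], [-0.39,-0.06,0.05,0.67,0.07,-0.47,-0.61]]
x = y + a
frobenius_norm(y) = 0.48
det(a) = 0.00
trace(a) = 0.86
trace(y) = 0.16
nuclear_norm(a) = 5.43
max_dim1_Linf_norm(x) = 0.91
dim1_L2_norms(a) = [0.83, 0.89, 0.49, 1.0, 0.81, 1.38, 1.12]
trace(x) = 1.02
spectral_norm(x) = 1.92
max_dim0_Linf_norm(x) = 0.91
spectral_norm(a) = 1.82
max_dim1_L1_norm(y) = 0.59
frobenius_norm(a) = 2.56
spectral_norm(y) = 0.40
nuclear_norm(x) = 5.37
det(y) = -0.00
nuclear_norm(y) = 0.89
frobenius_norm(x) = 2.60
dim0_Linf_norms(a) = [0.46, 0.77, 0.38, 0.84, 0.37, 0.87, 0.62]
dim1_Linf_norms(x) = [0.44, 0.83, 0.37, 0.89, 0.57, 0.91, 0.67]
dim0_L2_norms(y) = [0.05, 0.17, 0.25, 0.27, 0.11, 0.16, 0.15]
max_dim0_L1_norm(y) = 0.59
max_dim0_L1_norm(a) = 2.87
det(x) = 0.00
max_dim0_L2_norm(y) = 0.27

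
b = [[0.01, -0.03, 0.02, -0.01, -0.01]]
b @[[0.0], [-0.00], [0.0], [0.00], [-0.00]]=[[0.0]]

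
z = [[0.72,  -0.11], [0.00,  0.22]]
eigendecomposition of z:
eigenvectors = [[1.0, 0.21], [0.00, 0.98]]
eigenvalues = [0.72, 0.22]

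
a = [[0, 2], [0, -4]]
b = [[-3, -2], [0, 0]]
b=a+[[-3, -4], [0, 4]]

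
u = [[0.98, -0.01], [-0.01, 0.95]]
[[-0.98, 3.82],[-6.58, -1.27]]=u @[[-1.07, 3.88],[-6.94, -1.30]]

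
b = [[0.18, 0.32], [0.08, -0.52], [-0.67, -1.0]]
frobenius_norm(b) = 1.36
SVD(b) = [[-0.28, -0.01], [0.32, -0.95], [0.91, 0.33]] @ diag([1.3215943959202232, 0.33747333623896947]) @ [[-0.48, -0.88], [-0.88, 0.48]]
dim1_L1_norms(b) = [0.5, 0.6, 1.67]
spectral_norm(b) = 1.32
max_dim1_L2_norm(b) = 1.2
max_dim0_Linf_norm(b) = 1.0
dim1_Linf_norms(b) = [0.32, 0.52, 1.0]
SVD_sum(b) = [[0.18, 0.32], [-0.2, -0.37], [-0.57, -1.05]] + [[0.00, -0.00], [0.28, -0.15], [-0.10, 0.05]]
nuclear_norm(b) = 1.66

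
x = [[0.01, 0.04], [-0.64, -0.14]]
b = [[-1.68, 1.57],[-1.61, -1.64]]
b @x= [[-1.02,-0.29], [1.03,0.17]]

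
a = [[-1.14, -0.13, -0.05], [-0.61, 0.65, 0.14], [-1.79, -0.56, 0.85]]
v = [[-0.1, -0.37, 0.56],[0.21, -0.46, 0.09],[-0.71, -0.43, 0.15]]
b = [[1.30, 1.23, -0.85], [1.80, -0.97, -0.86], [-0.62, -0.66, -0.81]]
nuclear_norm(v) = 1.91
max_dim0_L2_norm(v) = 0.75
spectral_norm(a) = 2.35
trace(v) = -0.41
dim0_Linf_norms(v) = [0.71, 0.46, 0.56]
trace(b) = -0.48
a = v @ b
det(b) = 4.25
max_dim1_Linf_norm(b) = 1.8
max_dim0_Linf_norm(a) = 1.79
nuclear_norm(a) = 3.59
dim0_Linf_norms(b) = [1.8, 1.23, 0.86]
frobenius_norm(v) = 1.20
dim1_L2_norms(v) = [0.68, 0.51, 0.84]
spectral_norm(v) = 0.98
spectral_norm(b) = 2.53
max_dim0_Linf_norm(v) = 0.71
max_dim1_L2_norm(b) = 2.22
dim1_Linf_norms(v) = [0.56, 0.46, 0.71]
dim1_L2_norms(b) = [1.98, 2.22, 1.21]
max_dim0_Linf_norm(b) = 1.8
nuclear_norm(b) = 5.23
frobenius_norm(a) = 2.52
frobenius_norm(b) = 3.21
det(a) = -0.83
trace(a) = 0.36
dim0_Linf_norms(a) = [1.79, 0.65, 0.85]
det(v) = -0.20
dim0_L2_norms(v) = [0.75, 0.73, 0.59]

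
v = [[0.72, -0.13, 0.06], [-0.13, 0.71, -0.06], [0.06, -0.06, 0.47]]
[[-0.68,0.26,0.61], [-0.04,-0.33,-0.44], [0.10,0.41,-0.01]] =v @ [[-1.01, 0.23, 0.77], [-0.21, -0.36, -0.49], [0.32, 0.79, -0.19]]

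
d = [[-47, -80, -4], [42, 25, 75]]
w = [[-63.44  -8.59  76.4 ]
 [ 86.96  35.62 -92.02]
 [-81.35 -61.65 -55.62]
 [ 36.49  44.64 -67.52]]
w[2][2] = -55.62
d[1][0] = 42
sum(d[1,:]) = 142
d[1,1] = 25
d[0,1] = -80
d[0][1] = -80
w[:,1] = [-8.59, 35.62, -61.65, 44.64]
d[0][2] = -4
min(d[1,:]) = 25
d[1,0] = 42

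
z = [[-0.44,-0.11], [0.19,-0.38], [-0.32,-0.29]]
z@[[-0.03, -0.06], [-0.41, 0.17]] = [[0.06, 0.01], [0.15, -0.08], [0.13, -0.03]]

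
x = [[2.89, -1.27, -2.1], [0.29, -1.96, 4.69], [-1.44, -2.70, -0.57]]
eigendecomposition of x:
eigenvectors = [[0.96+0.00j, 0.02+0.28j, 0.02-0.28j], [(-0.15+0j), (0.77+0j), (0.77-0j)], [-0.24+0.00j, 0.05+0.57j, 0.05-0.57j]]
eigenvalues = [(3.6+0j), (-1.62+3.59j), (-1.62-3.59j)]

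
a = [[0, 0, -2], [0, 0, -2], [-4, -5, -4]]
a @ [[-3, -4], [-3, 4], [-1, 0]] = [[2, 0], [2, 0], [31, -4]]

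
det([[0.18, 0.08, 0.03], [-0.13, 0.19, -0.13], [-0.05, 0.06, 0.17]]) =0.010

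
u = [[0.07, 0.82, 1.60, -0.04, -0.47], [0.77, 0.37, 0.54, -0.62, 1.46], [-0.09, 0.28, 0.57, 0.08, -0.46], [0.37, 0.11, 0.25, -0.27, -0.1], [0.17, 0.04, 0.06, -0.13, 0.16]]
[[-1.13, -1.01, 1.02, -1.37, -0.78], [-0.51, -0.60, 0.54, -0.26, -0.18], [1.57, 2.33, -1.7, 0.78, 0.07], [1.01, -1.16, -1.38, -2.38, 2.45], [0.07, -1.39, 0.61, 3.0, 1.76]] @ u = [[-1.59, -1.2, -2.16, 1.22, -1.4], [-0.67, -0.52, -0.91, 0.53, -0.89], [2.36, 1.76, 3.0, -1.86, 3.38], [-1.16, -0.15, -0.24, 0.89, -0.90], [0.29, 0.11, 0.56, -0.13, -2.36]]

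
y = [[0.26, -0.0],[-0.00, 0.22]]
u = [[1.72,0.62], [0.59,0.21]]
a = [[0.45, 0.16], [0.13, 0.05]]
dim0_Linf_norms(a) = [0.45, 0.16]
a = y @ u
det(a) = 0.00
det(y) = 0.06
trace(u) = 1.93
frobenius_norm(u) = 1.93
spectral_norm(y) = 0.26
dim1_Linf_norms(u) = [1.72, 0.59]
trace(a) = 0.50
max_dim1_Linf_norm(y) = 0.26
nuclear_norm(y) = 0.48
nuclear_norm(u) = 1.93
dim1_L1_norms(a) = [0.61, 0.18]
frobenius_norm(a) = 0.50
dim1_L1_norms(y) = [0.26, 0.22]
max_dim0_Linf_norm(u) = 1.72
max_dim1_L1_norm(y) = 0.26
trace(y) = 0.48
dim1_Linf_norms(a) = [0.45, 0.13]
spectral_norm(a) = 0.50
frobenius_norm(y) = 0.34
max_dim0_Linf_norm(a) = 0.45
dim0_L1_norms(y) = [0.26, 0.22]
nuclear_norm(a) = 0.50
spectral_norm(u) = 1.93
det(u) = -0.00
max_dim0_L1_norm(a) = 0.58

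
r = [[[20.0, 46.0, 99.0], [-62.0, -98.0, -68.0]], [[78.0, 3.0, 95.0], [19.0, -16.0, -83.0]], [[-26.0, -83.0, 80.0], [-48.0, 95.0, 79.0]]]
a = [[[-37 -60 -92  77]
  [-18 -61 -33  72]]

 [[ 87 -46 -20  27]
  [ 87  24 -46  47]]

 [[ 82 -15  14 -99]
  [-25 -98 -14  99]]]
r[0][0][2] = 99.0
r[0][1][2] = -68.0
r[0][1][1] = -98.0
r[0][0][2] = 99.0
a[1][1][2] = -46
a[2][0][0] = 82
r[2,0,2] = 80.0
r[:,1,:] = [[-62.0, -98.0, -68.0], [19.0, -16.0, -83.0], [-48.0, 95.0, 79.0]]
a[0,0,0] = -37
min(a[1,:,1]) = -46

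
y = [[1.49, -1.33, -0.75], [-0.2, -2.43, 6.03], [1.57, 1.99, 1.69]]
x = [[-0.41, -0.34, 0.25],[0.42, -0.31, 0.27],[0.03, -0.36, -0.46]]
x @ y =[[-0.15, 1.87, -1.32], [1.11, 0.73, -1.73], [-0.61, -0.08, -2.97]]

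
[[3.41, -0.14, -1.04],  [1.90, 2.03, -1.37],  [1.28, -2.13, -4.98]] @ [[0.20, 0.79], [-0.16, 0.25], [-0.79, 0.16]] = [[1.53, 2.49], [1.14, 1.79], [4.53, -0.32]]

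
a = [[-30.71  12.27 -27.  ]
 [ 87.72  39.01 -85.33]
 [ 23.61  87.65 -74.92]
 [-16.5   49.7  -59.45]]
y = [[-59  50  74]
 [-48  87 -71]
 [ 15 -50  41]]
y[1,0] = -48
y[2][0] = 15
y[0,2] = 74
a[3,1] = 49.7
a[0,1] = 12.27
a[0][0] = -30.71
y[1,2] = -71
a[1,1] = 39.01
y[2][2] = 41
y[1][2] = -71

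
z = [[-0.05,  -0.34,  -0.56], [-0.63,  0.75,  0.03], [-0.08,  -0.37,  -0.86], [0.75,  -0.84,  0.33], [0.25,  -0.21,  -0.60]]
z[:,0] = [-0.049, -0.632, -0.078, 0.747, 0.254]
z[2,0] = -0.078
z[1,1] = 0.752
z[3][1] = -0.845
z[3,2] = 0.326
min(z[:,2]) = -0.86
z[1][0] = -0.632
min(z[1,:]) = -0.632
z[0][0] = -0.049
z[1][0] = -0.632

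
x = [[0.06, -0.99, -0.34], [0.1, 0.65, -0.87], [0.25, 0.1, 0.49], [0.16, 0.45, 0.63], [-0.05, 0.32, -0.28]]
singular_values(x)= [1.31, 1.26, 0.3]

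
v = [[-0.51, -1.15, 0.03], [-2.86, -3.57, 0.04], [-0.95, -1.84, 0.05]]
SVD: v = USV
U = [[-0.24, 0.57, -0.79], [-0.89, -0.46, -0.06], [-0.4, 0.68, 0.62]]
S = [5.16, 0.46, 0.0]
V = [[0.59, 0.81, -0.01], [0.81, -0.59, 0.07], [-0.05, 0.05, 1.0]]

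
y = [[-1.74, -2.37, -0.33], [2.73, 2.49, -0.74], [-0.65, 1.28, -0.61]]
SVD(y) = [[-0.61, -0.04, 0.79],[0.78, -0.18, 0.59],[0.12, 0.98, 0.14]] @ diag([4.7486097647174805, 1.4656781557538496, 0.8303570594483999]) @ [[0.66,  0.75,  -0.10],[-0.73,  0.61,  -0.31],[0.17,  -0.27,  -0.95]]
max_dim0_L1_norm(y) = 6.14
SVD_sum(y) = [[-1.89, -2.16, 0.28], [2.45, 2.79, -0.36], [0.39, 0.44, -0.06]] + [[0.04, -0.03, 0.02],  [0.20, -0.16, 0.08],  [-1.06, 0.87, -0.44]] + [[0.11,-0.18,-0.62], [0.08,-0.13,-0.47], [0.02,-0.03,-0.11]]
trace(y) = 0.14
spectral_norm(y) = 4.75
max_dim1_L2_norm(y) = 3.77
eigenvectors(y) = [[0.39-0.37j, (0.39+0.37j), (0.51+0j)], [(-0.69+0j), -0.69-0.00j, -0.21+0.00j], [-0.19+0.45j, -0.19-0.45j, (0.83+0j)]]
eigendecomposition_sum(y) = [[(-0.57+0.82j), (-1.08+0.23j), 0.08-0.45j], [(1.24-0.26j), (1.2+0.73j), (-0.47+0.34j)], [0.17-0.89j, 0.81-0.59j, (0.1+0.4j)]] + [[-0.57-0.82j, -1.08-0.23j, (0.08+0.45j)], [1.24+0.26j, 1.20-0.73j, -0.47-0.34j], [(0.17+0.89j), 0.81+0.59j, (0.1-0.4j)]] + [[(-0.61+0j), (-0.21-0j), (-0.5-0j)], [0.24-0.00j, 0.08+0.00j, 0.20+0.00j], [(-0.98+0j), -0.34-0.00j, (-0.8-0j)]]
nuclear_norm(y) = 7.04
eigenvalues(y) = [(0.73+1.95j), (0.73-1.95j), (-1.33+0j)]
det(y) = -5.78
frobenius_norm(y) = 5.04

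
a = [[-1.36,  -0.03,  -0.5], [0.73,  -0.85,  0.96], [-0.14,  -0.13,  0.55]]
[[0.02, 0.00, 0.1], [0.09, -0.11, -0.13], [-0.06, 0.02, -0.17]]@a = [[-0.04, -0.01, 0.05], [-0.18, 0.11, -0.22], [0.12, 0.01, -0.04]]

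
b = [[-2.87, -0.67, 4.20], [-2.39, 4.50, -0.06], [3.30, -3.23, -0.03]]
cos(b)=[[0.47, -0.07, 0.13], [-0.11, 0.76, -0.04], [0.13, -0.18, 0.55]]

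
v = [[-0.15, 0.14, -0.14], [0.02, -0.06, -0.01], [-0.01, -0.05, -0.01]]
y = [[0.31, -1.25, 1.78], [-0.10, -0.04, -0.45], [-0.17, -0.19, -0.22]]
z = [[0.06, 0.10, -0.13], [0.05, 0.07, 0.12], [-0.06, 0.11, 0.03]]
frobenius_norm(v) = 0.26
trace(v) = -0.22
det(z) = -0.00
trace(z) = 0.16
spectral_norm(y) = 2.23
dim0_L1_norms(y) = [0.58, 1.48, 2.45]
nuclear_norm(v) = 0.33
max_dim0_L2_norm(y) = 1.85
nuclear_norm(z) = 0.44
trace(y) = 0.05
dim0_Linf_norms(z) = [0.06, 0.11, 0.13]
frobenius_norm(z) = 0.26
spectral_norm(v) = 0.25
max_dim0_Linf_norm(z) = 0.13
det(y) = -0.07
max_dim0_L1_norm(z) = 0.28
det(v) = 0.00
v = y @ z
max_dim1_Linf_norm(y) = 1.78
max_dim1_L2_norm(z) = 0.17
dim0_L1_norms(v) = [0.18, 0.25, 0.16]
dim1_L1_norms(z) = [0.29, 0.24, 0.2]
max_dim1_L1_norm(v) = 0.43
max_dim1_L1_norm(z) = 0.29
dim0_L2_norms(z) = [0.1, 0.16, 0.18]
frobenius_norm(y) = 2.27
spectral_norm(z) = 0.18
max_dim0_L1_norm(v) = 0.25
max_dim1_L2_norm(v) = 0.25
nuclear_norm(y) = 2.73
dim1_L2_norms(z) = [0.17, 0.15, 0.13]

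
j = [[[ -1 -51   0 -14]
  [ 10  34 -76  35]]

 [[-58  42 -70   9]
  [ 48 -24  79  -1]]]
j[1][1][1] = -24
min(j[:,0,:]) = -70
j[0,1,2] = -76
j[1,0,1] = 42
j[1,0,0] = -58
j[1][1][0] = 48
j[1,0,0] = -58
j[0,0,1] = -51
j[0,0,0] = -1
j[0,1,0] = 10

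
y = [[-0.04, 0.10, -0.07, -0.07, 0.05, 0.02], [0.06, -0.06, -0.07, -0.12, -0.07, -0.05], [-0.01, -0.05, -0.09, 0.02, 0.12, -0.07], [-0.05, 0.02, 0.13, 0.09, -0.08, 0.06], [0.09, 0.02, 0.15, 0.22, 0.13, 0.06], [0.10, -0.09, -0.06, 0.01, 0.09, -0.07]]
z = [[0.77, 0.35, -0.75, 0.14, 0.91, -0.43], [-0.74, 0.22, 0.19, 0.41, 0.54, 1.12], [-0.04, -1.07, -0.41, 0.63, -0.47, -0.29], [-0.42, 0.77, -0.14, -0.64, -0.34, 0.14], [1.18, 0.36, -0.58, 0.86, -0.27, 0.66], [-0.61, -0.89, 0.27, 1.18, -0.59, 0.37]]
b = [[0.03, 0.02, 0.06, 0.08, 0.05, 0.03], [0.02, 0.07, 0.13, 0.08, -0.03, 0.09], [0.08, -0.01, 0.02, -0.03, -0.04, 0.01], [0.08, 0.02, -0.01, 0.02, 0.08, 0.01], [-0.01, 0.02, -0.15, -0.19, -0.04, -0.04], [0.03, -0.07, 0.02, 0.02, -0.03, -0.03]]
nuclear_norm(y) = 0.93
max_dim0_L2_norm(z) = 1.77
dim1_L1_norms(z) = [3.35, 3.22, 2.91, 2.45, 3.91, 3.91]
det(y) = 0.00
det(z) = 1.58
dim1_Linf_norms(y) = [0.1, 0.12, 0.12, 0.13, 0.22, 0.1]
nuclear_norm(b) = 0.69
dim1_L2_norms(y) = [0.16, 0.18, 0.17, 0.19, 0.32, 0.19]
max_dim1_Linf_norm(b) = 0.19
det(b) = 0.00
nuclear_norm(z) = 8.09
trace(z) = 0.04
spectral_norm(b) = 0.32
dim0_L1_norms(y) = [0.35, 0.34, 0.57, 0.53, 0.54, 0.33]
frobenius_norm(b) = 0.38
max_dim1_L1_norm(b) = 0.45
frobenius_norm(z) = 3.77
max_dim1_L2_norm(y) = 0.32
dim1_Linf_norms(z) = [0.91, 1.12, 1.07, 0.77, 1.18, 1.18]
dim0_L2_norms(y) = [0.16, 0.16, 0.25, 0.28, 0.23, 0.14]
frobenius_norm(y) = 0.51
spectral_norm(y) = 0.38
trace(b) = 0.07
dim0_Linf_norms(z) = [1.18, 1.07, 0.75, 1.18, 0.91, 1.12]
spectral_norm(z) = 2.35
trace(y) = -0.04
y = z @ b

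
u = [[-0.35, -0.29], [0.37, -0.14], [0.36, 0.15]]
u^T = [[-0.35, 0.37, 0.36],[-0.29, -0.14, 0.15]]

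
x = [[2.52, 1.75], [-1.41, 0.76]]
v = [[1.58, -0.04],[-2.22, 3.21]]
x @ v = [[0.1, 5.52], [-3.92, 2.50]]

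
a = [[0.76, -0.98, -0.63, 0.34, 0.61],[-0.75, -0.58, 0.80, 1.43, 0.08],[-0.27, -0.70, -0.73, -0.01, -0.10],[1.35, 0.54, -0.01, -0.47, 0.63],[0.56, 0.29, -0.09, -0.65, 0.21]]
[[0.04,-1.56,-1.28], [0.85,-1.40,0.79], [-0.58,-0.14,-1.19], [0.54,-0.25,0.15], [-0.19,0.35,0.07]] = a @ [[-0.36,-0.62,-0.49],  [1.13,0.81,0.46],  [-0.36,-0.30,1.27],  [0.99,-0.79,-0.27],  [1.4,-0.36,0.72]]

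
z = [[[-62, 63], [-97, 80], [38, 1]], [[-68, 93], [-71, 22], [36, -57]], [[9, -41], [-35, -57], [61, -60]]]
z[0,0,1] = 63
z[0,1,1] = 80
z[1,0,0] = -68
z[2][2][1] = -60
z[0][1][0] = -97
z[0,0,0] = -62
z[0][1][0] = -97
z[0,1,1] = 80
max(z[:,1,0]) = -35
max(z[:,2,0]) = 61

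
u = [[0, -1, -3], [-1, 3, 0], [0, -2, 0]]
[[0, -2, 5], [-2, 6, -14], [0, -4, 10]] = u @ [[2, 0, -1], [0, 2, -5], [0, 0, 0]]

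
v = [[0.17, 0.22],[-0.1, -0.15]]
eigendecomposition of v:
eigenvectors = [[0.91, -0.71], [-0.41, 0.71]]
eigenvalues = [0.07, -0.05]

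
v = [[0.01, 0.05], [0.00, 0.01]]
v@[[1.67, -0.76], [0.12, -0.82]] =[[0.02, -0.05],  [0.0, -0.01]]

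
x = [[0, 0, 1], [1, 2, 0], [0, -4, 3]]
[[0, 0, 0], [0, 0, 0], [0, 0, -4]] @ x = [[0, 0, 0], [0, 0, 0], [0, 16, -12]]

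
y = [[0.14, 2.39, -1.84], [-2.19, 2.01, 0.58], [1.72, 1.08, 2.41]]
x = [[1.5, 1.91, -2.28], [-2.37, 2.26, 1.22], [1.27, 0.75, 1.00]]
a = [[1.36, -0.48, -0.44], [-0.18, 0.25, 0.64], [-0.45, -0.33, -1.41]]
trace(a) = 0.20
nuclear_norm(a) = 3.18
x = a + y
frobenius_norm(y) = 5.31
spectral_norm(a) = 1.72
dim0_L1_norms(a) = [1.99, 1.06, 2.49]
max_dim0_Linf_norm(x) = 2.37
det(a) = -0.01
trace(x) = 4.76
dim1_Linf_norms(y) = [2.39, 2.19, 2.41]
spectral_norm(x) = 3.71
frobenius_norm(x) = 5.15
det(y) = 26.30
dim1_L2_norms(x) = [3.33, 3.49, 1.78]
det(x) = 20.10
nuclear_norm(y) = 9.07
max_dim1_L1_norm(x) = 5.85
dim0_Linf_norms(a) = [1.36, 0.48, 1.41]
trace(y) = 4.56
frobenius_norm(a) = 2.25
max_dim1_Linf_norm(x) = 2.37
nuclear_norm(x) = 8.56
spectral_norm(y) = 3.62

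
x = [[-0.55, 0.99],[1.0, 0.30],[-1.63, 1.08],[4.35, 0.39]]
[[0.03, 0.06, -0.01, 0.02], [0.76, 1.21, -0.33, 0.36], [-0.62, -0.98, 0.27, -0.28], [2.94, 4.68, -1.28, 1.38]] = x @ [[0.64, 1.02, -0.28, 0.30], [0.39, 0.63, -0.17, 0.19]]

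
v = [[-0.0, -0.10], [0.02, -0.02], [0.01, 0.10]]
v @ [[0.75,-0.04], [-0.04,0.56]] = [[0.00, -0.06], [0.02, -0.01], [0.00, 0.06]]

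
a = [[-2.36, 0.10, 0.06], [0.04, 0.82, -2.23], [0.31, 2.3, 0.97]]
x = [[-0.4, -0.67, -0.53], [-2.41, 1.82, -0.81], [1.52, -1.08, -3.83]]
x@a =[[0.75, -1.81, 0.96], [5.51, -0.61, -4.99], [-4.82, -9.54, -1.22]]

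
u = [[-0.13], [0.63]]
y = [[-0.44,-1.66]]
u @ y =[[0.06, 0.22], [-0.28, -1.05]]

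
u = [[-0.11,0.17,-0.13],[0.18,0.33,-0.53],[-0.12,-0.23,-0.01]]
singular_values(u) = [0.69, 0.21, 0.17]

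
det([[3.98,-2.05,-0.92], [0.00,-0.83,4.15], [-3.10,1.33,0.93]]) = 3.701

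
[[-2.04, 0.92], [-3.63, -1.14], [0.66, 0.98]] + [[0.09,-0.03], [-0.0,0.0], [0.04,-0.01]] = [[-1.95, 0.89], [-3.63, -1.14], [0.70, 0.97]]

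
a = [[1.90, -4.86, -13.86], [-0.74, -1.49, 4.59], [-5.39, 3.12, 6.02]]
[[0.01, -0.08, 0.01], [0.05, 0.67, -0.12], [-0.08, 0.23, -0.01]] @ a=[[0.02, 0.1, -0.45], [0.25, -1.62, 1.66], [-0.27, 0.01, 2.10]]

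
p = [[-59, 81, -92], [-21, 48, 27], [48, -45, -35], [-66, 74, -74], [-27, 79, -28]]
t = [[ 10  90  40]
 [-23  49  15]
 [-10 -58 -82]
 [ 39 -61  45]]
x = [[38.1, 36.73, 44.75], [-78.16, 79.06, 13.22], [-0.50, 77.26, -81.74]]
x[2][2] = -81.74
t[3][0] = 39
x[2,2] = -81.74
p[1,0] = -21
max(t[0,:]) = 90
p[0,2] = -92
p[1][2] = 27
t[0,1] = 90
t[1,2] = 15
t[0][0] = 10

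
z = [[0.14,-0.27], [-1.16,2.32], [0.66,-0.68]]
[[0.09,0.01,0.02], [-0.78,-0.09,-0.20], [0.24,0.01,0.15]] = z @ [[0.03, -0.04, 0.29], [-0.32, -0.06, 0.06]]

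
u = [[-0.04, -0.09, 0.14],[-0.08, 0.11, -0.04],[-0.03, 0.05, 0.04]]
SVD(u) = [[0.81, -0.52, 0.26], [-0.58, -0.68, 0.45], [-0.05, -0.52, -0.85]] @ diag([0.19474180807333955, 0.12457907121134328, 0.03091412629277509]) @ [[0.08, -0.72, 0.69], [0.73, -0.43, -0.53], [-0.68, -0.55, -0.49]]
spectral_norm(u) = 0.19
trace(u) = 0.11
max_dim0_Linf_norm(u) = 0.14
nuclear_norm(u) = 0.35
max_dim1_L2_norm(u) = 0.17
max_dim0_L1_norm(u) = 0.25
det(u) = -0.00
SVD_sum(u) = [[0.01, -0.11, 0.11], [-0.01, 0.08, -0.08], [-0.0, 0.01, -0.01]] + [[-0.05, 0.03, 0.03], [-0.06, 0.04, 0.04], [-0.05, 0.03, 0.03]] + [[-0.01,  -0.0,  -0.0], [-0.01,  -0.01,  -0.01], [0.02,  0.01,  0.01]]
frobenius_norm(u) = 0.23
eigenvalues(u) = [(-0.07+0j), (0.09+0.05j), (0.09-0.05j)]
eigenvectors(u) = [[0.91+0.00j,(-0.08-0.29j),-0.08+0.29j], [(0.41+0j),(0.75+0j),(0.75-0j)], [(0.06+0j),(0.51-0.3j),0.51+0.30j]]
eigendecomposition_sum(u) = [[(-0.06-0j), -0.04+0.00j, (0.05-0j)], [-0.03-0.00j, (-0.02+0j), (0.02-0j)], [(-0-0j), -0.00+0.00j, -0j]] + [[(0.01+0.01j),-0.02-0.02j,0.04+0.00j],[(-0.03+0.01j),(0.06-0.04j),(-0.03+0.1j)],[(-0.01+0.02j),0.03-0.06j,(0.02+0.08j)]] + [[0.01-0.01j, -0.02+0.02j, 0.04-0.00j],  [(-0.03-0.01j), (0.06+0.04j), -0.03-0.10j],  [(-0.01-0.02j), 0.03+0.06j, (0.02-0.08j)]]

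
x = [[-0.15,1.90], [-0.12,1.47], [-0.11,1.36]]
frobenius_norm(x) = 2.77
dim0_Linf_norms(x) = [0.15, 1.9]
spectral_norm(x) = 2.77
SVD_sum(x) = [[-0.15,1.90], [-0.12,1.47], [-0.11,1.36]] + [[0.0,  0.0], [-0.00,  -0.00], [-0.0,  -0.00]]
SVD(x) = [[-0.69, 0.71], [-0.53, -0.65], [-0.49, -0.29]] @ diag([2.7693842479337816, 0.00329959031436906]) @ [[0.08, -1.00], [1.0, 0.08]]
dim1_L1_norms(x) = [2.05, 1.59, 1.47]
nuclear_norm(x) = 2.77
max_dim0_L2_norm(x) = 2.76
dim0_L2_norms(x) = [0.22, 2.76]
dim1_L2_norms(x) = [1.91, 1.47, 1.36]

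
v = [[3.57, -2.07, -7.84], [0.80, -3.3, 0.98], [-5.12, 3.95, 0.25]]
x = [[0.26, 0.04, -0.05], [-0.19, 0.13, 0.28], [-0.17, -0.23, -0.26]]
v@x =[[2.65,  1.68,  1.28],[0.67,  -0.62,  -1.22],[-2.12,  0.25,  1.3]]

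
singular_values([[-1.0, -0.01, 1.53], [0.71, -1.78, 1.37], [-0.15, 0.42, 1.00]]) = [2.55, 1.82, 0.52]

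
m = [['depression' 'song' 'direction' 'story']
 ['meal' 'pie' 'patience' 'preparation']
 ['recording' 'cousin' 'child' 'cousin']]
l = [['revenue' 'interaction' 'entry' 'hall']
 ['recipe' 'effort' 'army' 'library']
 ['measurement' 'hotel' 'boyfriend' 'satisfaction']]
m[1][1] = 'pie'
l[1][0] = 'recipe'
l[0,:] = ['revenue', 'interaction', 'entry', 'hall']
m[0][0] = 'depression'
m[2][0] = 'recording'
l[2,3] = 'satisfaction'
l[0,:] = ['revenue', 'interaction', 'entry', 'hall']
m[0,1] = 'song'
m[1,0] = 'meal'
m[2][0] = 'recording'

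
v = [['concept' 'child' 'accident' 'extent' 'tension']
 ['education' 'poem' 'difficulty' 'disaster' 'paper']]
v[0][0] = 'concept'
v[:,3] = ['extent', 'disaster']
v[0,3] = 'extent'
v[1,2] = 'difficulty'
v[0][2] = 'accident'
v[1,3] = 'disaster'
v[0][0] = 'concept'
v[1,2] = 'difficulty'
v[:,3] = ['extent', 'disaster']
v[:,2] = ['accident', 'difficulty']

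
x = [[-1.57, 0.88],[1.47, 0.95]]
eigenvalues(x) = [-2.01, 1.39]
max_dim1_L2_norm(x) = 1.8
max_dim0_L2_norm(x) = 2.15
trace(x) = -0.62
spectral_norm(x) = 2.15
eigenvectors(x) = [[-0.90, -0.29], [0.45, -0.96]]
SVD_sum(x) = [[-1.57, -0.01], [1.47, 0.01]] + [[-0.00, 0.89], [-0.00, 0.94]]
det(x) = -2.79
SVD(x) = [[-0.73, 0.69],[0.69, 0.73]] @ diag([2.150784806478277, 1.2949226680470924]) @ [[1.00,0.01], [-0.01,1.00]]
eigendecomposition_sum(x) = [[-1.75, 0.52],  [0.87, -0.26]] + [[0.18, 0.36], [0.6, 1.21]]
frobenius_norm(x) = 2.51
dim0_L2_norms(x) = [2.15, 1.29]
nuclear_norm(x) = 3.45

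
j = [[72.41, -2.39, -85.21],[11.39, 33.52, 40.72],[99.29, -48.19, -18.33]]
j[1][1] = 33.52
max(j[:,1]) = 33.52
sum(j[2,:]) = 32.77000000000001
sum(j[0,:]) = -15.189999999999998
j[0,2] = -85.21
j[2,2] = -18.33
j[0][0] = 72.41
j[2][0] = 99.29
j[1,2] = 40.72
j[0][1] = -2.39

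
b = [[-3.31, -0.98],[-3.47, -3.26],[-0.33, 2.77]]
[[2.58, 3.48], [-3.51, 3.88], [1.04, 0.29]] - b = [[5.89, 4.46],[-0.04, 7.14],[1.37, -2.48]]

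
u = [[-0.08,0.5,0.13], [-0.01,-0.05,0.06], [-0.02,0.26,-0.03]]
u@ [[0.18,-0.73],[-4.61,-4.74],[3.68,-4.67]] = [[-1.84, -2.92], [0.45, -0.04], [-1.31, -1.08]]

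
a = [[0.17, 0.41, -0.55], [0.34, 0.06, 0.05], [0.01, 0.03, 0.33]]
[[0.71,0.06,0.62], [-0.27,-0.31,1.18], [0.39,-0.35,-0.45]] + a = [[0.88, 0.47, 0.07], [0.07, -0.25, 1.23], [0.4, -0.32, -0.12]]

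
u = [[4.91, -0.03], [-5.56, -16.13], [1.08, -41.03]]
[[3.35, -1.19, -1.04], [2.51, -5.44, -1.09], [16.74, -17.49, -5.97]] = u@[[0.68, -0.24, -0.21], [-0.39, 0.42, 0.14]]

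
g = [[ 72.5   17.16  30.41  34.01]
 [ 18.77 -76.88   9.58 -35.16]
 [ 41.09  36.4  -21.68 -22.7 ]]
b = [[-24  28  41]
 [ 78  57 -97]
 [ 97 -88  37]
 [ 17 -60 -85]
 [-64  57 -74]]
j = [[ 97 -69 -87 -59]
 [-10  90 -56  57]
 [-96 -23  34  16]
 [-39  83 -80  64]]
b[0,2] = 41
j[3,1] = 83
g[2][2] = -21.68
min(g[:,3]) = -35.16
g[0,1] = 17.16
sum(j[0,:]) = -118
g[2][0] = 41.09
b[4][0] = -64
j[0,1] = -69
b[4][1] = 57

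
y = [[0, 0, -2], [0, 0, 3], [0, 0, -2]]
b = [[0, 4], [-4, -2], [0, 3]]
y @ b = [[0, -6], [0, 9], [0, -6]]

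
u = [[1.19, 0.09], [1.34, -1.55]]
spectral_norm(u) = 2.20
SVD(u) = [[-0.39, -0.92],[-0.92, 0.39]] @ diag([2.195759666829124, 0.8949522252759942]) @ [[-0.77, 0.63], [-0.63, -0.77]]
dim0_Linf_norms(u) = [1.34, 1.55]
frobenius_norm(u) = 2.37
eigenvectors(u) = [[0.9, -0.03],[0.43, 1.0]]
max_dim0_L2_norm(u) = 1.79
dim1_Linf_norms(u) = [1.19, 1.55]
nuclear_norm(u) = 3.09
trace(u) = -0.36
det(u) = -1.97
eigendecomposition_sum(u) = [[1.21, 0.04], [0.58, 0.02]] + [[-0.02, 0.05], [0.76, -1.57]]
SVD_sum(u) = [[0.67,  -0.55], [1.56,  -1.28]] + [[0.52, 0.64],[-0.22, -0.27]]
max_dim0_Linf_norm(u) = 1.55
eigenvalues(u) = [1.23, -1.59]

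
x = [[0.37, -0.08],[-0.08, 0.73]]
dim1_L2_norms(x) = [0.38, 0.73]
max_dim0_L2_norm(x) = 0.73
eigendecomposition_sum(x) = [[0.34, 0.07], [0.07, 0.02]] + [[0.03,-0.15], [-0.15,0.71]]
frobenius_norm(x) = 0.83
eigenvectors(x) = [[-0.98,0.21], [-0.21,-0.98]]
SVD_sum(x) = [[0.03,-0.15], [-0.15,0.71]] + [[0.34,0.07],  [0.07,0.02]]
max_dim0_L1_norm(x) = 0.81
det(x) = 0.26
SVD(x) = [[-0.21, 0.98],[0.98, 0.21]] @ diag([0.7469771560359221, 0.35302284396407785]) @ [[-0.21, 0.98], [0.98, 0.21]]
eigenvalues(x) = [0.35, 0.75]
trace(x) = 1.10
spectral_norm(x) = 0.75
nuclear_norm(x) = 1.10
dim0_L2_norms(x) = [0.38, 0.73]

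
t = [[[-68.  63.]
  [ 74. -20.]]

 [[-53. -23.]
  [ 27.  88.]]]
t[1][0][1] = -23.0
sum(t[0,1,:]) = 54.0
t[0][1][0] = 74.0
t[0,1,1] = -20.0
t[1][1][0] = 27.0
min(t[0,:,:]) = -68.0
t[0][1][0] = 74.0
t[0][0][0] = -68.0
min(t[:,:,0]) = -68.0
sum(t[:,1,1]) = 68.0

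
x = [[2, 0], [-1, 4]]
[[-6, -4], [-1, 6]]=x @ [[-3, -2], [-1, 1]]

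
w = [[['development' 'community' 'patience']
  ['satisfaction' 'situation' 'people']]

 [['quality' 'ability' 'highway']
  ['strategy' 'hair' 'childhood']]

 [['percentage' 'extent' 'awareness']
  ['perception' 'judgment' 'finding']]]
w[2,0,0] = 'percentage'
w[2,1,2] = 'finding'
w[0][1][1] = 'situation'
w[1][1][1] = 'hair'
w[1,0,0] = 'quality'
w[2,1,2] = 'finding'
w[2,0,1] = 'extent'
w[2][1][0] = 'perception'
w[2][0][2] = 'awareness'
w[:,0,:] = [['development', 'community', 'patience'], ['quality', 'ability', 'highway'], ['percentage', 'extent', 'awareness']]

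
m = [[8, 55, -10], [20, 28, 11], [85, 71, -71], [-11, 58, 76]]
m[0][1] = 55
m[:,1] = [55, 28, 71, 58]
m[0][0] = 8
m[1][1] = 28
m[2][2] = -71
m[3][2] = 76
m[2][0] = 85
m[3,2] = 76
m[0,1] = 55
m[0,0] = 8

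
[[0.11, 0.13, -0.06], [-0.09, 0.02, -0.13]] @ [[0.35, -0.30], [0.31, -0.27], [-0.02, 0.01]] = [[0.08, -0.07], [-0.02, 0.02]]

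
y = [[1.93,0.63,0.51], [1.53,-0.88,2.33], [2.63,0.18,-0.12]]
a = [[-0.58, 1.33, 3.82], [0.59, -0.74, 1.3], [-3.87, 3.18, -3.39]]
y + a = [[1.35, 1.96, 4.33],[2.12, -1.62, 3.63],[-1.24, 3.36, -3.51]]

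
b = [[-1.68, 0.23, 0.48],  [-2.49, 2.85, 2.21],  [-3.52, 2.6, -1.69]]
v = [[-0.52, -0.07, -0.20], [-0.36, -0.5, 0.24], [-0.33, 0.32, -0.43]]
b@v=[[0.63, 0.16, 0.18],[-0.46, -0.54, 0.23],[1.45, -1.59, 2.05]]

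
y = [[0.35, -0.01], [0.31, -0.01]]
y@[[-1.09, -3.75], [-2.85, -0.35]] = [[-0.35, -1.31], [-0.31, -1.16]]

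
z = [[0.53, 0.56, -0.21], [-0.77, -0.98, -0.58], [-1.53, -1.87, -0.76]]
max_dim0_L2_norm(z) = 2.18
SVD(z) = [[-0.23, -0.92, 0.33], [0.46, -0.40, -0.79], [0.86, -0.03, 0.51]] @ diag([2.9533429881916975, 0.4705994194447548, 0.0011749541261316767]) @ [[-0.61, -0.74, -0.3], [-0.29, -0.14, 0.95], [-0.74, 0.66, -0.12]]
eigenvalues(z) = [-1.84, 0.63, -0.0]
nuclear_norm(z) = 3.43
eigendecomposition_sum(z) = [[0.07,0.09,0.06],[-0.70,-0.9,-0.62],[-1.12,-1.45,-1.00]] + [[0.46, 0.47, -0.27], [-0.07, -0.07, 0.04], [-0.41, -0.42, 0.24]] + [[-0.0, 0.0, -0.0], [0.0, -0.00, 0.00], [-0.00, 0.0, -0.00]]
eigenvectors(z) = [[-0.05,0.74,0.74], [0.53,-0.12,-0.66], [0.85,-0.66,0.12]]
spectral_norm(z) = 2.95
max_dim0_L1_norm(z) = 3.41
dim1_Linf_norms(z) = [0.56, 0.98, 1.87]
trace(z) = -1.21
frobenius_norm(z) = 2.99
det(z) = 0.00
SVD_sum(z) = [[0.41, 0.5, 0.2],  [-0.82, -1.01, -0.40],  [-1.53, -1.87, -0.75]] + [[0.12,0.06,-0.41], [0.05,0.03,-0.18], [0.00,0.00,-0.01]] + [[-0.0, 0.00, -0.0], [0.0, -0.00, 0.0], [-0.0, 0.00, -0.00]]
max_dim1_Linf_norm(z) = 1.87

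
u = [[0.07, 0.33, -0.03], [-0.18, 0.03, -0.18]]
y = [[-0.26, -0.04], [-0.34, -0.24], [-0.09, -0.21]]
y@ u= [[-0.01, -0.09, 0.02], [0.02, -0.12, 0.05], [0.03, -0.04, 0.04]]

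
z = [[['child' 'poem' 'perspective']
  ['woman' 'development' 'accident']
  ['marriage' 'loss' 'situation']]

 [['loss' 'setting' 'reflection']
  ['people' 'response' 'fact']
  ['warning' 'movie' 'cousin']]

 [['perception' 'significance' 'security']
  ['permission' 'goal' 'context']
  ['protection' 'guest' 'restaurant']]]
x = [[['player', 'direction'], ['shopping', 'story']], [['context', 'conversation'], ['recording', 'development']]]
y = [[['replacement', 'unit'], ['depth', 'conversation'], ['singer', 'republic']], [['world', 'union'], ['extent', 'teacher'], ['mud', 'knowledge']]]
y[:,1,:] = [['depth', 'conversation'], ['extent', 'teacher']]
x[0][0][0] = 'player'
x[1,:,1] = ['conversation', 'development']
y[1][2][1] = 'knowledge'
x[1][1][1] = 'development'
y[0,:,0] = ['replacement', 'depth', 'singer']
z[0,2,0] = 'marriage'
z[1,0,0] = 'loss'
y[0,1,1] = 'conversation'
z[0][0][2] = 'perspective'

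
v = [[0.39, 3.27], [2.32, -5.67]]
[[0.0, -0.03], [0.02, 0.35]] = v @ [[0.01, 0.1], [-0.0, -0.02]]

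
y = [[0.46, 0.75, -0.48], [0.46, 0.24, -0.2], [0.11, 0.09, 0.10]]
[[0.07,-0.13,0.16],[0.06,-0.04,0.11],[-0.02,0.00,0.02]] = y @ [[0.08, 0.02, 0.17], [-0.07, -0.11, 0.07], [-0.18, 0.11, -0.06]]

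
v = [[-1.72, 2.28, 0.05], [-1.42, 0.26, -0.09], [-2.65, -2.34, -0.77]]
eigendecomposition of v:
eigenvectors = [[(-0.1-0.35j),-0.10+0.35j,-0.10+0.00j], [(0.18-0.18j),(0.18+0.18j),(-0.08+0j)], [0.89+0.00j,0.89-0.00j,(0.99+0j)]]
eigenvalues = [(-0.95+1.52j), (-0.95-1.52j), (-0.32+0j)]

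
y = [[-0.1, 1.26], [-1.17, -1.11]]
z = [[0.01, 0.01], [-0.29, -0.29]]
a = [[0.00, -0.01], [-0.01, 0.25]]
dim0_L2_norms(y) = [1.17, 1.68]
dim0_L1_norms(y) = [1.27, 2.37]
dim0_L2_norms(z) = [0.29, 0.29]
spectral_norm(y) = 1.86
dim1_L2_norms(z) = [0.01, 0.41]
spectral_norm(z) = 0.41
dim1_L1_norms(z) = [0.02, 0.58]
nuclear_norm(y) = 2.71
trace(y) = -1.21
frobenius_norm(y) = 2.05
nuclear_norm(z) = 0.41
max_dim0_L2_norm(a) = 0.25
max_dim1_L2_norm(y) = 1.61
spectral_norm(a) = 0.25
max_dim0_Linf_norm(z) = 0.29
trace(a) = 0.25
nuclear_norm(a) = 0.25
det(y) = 1.59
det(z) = -0.00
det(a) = -0.00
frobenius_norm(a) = 0.25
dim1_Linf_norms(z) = [0.01, 0.29]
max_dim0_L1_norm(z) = 0.3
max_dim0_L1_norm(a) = 0.26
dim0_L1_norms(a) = [0.01, 0.26]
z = a @ y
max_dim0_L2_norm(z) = 0.29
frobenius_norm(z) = 0.41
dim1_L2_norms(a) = [0.01, 0.25]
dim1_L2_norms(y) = [1.26, 1.61]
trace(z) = -0.28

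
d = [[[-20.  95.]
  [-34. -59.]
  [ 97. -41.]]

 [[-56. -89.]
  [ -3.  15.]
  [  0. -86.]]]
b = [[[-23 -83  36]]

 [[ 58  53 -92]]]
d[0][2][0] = 97.0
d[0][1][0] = -34.0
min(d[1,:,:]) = -89.0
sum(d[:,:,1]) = -165.0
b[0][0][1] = -83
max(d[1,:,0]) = 0.0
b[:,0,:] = [[-23, -83, 36], [58, 53, -92]]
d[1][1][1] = 15.0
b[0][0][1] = -83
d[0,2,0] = 97.0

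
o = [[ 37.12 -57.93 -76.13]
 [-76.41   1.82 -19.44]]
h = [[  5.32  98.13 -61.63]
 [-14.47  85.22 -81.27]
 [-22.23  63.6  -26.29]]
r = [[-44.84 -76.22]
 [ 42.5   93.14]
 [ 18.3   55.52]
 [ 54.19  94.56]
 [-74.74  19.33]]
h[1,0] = -14.47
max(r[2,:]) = 55.52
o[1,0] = -76.41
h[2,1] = 63.6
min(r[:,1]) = -76.22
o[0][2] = -76.13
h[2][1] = 63.6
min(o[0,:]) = -76.13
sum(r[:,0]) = -4.590000000000003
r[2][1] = 55.52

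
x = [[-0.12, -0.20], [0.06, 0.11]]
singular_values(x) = [0.26, 0.0]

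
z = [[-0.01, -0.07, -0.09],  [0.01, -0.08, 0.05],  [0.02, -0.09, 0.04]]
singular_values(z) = [0.14, 0.11, 0.01]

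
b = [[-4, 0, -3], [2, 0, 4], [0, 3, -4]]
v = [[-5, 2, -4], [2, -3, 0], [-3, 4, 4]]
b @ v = [[29, -20, 4], [-22, 20, 8], [18, -25, -16]]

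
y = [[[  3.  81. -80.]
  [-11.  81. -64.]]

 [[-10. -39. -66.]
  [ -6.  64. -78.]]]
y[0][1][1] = 81.0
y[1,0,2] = -66.0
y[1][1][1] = 64.0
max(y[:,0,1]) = 81.0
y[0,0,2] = -80.0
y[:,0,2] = [-80.0, -66.0]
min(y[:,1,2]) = -78.0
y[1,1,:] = [-6.0, 64.0, -78.0]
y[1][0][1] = -39.0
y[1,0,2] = -66.0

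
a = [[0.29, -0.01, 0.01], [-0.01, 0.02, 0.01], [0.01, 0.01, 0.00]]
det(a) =-0.000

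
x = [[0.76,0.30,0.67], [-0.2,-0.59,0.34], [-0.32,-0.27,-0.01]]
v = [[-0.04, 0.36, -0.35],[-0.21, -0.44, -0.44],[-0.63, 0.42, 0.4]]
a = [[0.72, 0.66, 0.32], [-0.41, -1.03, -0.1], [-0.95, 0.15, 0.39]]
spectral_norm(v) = 0.93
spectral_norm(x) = 1.12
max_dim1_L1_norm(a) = 1.7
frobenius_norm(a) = 1.84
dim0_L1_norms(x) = [1.28, 1.16, 1.02]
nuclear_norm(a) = 2.80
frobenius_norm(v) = 1.19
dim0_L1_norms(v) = [0.88, 1.22, 1.19]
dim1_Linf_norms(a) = [0.72, 1.03, 0.95]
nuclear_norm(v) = 1.98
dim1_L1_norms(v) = [0.75, 1.09, 1.45]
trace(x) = 0.16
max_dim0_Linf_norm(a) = 1.03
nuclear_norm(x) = 1.91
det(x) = -0.05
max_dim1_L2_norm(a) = 1.11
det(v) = 0.26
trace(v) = -0.08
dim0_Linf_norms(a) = [0.95, 1.03, 0.39]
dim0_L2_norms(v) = [0.67, 0.71, 0.69]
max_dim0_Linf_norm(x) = 0.76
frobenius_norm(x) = 1.34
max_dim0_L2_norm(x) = 0.85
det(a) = -0.44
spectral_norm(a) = 1.53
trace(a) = 0.08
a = x + v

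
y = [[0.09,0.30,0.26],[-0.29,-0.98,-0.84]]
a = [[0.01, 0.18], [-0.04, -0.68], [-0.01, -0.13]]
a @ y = [[-0.05, -0.17, -0.15], [0.19, 0.65, 0.56], [0.04, 0.12, 0.11]]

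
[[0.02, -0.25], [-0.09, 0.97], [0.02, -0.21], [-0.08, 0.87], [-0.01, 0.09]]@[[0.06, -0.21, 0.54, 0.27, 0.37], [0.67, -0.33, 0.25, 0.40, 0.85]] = [[-0.17, 0.08, -0.05, -0.09, -0.21], [0.64, -0.30, 0.19, 0.36, 0.79], [-0.14, 0.07, -0.04, -0.08, -0.17], [0.58, -0.27, 0.17, 0.33, 0.71], [0.06, -0.03, 0.02, 0.03, 0.07]]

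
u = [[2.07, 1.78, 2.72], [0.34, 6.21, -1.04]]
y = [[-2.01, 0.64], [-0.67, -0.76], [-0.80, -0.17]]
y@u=[[-3.94, 0.40, -6.13], [-1.65, -5.91, -1.03], [-1.71, -2.48, -2.0]]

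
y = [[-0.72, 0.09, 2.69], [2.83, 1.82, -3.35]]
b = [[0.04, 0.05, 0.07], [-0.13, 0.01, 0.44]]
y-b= [[-0.76, 0.04, 2.62], [2.96, 1.81, -3.79]]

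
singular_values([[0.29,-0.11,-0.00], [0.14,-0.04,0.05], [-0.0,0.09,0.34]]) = [0.36, 0.34, 0.0]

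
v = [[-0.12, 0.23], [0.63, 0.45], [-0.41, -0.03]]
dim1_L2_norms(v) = [0.26, 0.77, 0.41]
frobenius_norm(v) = 0.91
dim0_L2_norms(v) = [0.76, 0.51]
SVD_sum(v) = [[0.01, 0.0], [0.67, 0.38], [-0.32, -0.18]] + [[-0.13, 0.23], [-0.04, 0.07], [-0.09, 0.15]]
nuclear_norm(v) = 1.18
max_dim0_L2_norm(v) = 0.76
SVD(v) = [[0.01,-0.80], [0.9,-0.25], [-0.43,-0.54]] @ diag([0.8549543017125608, 0.3236559005845367]) @ [[0.87,0.49], [0.49,-0.87]]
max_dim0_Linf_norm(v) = 0.63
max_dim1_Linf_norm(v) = 0.63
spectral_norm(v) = 0.85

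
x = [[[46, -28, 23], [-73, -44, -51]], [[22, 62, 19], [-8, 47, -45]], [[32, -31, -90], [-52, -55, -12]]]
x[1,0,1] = 62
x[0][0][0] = 46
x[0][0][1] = -28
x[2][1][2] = -12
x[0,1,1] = -44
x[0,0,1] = -28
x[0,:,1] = [-28, -44]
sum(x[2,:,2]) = -102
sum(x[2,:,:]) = -208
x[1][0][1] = 62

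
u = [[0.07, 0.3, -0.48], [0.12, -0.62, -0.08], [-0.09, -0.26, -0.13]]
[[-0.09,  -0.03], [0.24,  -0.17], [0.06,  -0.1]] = u @ [[0.27, 0.04], [-0.34, 0.25], [0.02, 0.22]]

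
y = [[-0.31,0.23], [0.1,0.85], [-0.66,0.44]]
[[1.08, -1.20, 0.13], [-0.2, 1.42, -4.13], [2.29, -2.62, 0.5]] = y @ [[-3.37, 4.71, -3.71], [0.16, 1.12, -4.42]]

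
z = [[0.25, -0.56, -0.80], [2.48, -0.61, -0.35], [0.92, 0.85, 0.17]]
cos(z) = [[2.23,0.32,0.13], [0.58,1.83,1.12], [-1.55,0.48,1.60]]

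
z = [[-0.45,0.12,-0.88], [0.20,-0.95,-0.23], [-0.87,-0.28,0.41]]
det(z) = 0.995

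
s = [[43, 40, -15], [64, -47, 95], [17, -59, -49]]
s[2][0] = 17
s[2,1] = -59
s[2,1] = -59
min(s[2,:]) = -59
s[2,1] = -59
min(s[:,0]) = 17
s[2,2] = -49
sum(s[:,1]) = -66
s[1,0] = 64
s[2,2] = -49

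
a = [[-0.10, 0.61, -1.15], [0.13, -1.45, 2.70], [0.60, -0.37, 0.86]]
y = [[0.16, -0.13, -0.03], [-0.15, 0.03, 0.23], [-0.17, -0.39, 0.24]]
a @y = [[0.09, 0.48, -0.13], [-0.22, -1.11, 0.31], [0.01, -0.42, 0.1]]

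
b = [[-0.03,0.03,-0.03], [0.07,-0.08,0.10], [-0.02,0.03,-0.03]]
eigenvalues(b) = [-0.14, -0.01, 0.01]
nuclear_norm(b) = 0.17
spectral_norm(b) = 0.16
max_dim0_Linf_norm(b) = 0.1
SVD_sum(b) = [[-0.03,0.03,-0.03], [0.07,-0.08,0.10], [-0.02,0.03,-0.03]] + [[-0.00,0.00,0.0], [-0.0,0.00,0.0], [0.00,-0.0,-0.0]] + [[-0.00, -0.00, -0.00], [0.0, 0.0, 0.0], [0.0, 0.00, 0.00]]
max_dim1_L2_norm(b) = 0.15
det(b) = 0.00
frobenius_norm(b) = 0.16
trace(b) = -0.14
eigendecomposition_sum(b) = [[-0.03,0.03,-0.03], [0.07,-0.08,0.09], [-0.02,0.03,-0.03]] + [[-0.0,-0.00,0.00],[-0.00,-0.00,0.0],[0.0,0.0,-0.00]] + [[0.0, 0.0, 0.0], [0.00, 0.0, 0.01], [0.0, 0.00, 0.00]]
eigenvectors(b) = [[0.33, -0.87, 0.21], [-0.89, -0.25, 0.81], [0.30, 0.43, 0.55]]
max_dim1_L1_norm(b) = 0.25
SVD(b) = [[-0.32, -0.94, -0.09], [0.9, -0.33, 0.28], [-0.29, 0.01, 0.96]] @ diag([0.16162051102612135, 0.007253829400395478, 0.005117848638379031]) @ [[0.49, -0.56, 0.67],[0.69, -0.22, -0.69],[0.53, 0.8, 0.28]]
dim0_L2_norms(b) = [0.08, 0.09, 0.11]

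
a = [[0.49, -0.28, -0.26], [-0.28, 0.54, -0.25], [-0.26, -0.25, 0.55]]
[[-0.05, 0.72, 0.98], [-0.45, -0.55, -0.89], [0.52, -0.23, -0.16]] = a@[[0.07, 0.85, 0.62],[-0.43, -0.74, -1.69],[0.79, -0.36, -0.77]]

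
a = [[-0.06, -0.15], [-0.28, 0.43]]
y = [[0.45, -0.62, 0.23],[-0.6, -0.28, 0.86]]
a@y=[[0.06, 0.08, -0.14], [-0.38, 0.05, 0.31]]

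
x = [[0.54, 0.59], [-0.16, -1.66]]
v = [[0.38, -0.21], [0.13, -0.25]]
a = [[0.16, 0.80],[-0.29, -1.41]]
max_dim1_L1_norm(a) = 1.7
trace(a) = -1.25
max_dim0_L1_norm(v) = 0.51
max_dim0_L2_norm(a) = 1.62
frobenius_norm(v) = 0.52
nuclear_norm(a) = 1.66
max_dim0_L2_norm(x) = 1.76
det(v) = -0.07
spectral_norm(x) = 1.79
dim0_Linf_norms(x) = [0.54, 1.66]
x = v + a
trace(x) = -1.12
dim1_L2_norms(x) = [0.8, 1.67]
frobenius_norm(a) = 1.65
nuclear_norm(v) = 0.64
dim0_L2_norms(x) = [0.56, 1.76]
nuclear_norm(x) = 2.24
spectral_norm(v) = 0.50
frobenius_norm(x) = 1.85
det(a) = 0.01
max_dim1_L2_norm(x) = 1.67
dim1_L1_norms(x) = [1.13, 1.82]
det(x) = -0.80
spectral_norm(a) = 1.65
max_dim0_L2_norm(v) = 0.4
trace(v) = 0.13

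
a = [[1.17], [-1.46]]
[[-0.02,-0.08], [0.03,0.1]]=a @ [[-0.02,-0.07]]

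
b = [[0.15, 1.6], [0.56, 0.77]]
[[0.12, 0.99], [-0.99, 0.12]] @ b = [[0.57, 0.95], [-0.08, -1.49]]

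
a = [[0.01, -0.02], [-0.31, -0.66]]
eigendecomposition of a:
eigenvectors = [[0.91,0.03], [-0.42,1.0]]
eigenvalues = [0.02, -0.67]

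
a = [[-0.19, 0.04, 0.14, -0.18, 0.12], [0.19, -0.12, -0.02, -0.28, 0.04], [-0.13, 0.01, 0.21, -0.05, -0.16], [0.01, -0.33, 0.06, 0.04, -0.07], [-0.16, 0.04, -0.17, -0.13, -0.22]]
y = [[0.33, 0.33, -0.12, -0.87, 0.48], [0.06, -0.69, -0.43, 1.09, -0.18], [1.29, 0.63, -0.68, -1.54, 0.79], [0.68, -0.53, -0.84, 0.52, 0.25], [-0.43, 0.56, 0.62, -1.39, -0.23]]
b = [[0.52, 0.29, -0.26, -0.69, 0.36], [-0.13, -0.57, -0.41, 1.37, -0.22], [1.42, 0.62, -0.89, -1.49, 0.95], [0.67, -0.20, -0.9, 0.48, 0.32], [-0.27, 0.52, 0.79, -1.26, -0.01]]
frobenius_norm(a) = 0.75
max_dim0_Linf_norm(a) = 0.33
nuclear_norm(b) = 5.23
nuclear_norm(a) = 1.63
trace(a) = -0.28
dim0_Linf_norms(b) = [1.42, 0.62, 0.9, 1.49, 0.95]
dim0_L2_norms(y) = [1.56, 1.26, 1.32, 2.55, 1.0]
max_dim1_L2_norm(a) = 0.36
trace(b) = -0.47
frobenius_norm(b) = 3.74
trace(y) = -0.75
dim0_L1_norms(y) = [2.79, 2.74, 2.69, 5.41, 1.93]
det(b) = -0.00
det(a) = -0.00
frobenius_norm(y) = 3.64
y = b + a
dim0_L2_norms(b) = [1.68, 1.05, 1.57, 2.53, 1.09]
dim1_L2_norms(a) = [0.32, 0.36, 0.3, 0.35, 0.35]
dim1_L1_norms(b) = [2.12, 2.7, 5.37, 2.57, 2.85]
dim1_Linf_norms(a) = [0.19, 0.28, 0.21, 0.33, 0.22]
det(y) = -0.00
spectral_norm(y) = 2.94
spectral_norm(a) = 0.41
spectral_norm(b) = 3.03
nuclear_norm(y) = 5.60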